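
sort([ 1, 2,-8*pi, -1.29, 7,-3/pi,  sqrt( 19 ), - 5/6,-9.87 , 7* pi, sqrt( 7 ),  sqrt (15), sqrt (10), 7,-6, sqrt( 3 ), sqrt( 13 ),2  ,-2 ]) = [ - 8* pi, - 9.87,  -  6, - 2,-1.29, - 3/pi,  -  5/6, 1, sqrt ( 3 ), 2,  2,  sqrt( 7 ),  sqrt( 10), sqrt( 13 ),sqrt( 15 ) , sqrt( 19),7, 7, 7*pi] 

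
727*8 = 5816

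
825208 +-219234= 605974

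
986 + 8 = 994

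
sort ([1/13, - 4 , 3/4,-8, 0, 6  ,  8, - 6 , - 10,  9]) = [ - 10, - 8, - 6, - 4, 0 , 1/13 , 3/4 , 6,8, 9]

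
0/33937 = 0=0.00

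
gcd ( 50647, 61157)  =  1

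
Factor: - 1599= -3^1* 13^1*41^1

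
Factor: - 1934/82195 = -2/85 = - 2^1*5^( - 1)*17^(-1)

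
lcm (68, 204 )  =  204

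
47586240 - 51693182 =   -  4106942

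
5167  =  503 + 4664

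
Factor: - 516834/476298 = - 3^1*17^1*47^( - 1 ) =-51/47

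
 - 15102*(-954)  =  14407308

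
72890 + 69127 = 142017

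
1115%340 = 95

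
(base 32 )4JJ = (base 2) 1001001110011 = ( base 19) D1B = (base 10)4723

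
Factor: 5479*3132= 17160228 = 2^2*3^3 * 29^1*5479^1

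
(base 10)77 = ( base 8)115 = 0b1001101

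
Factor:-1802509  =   -59^1*137^1 *223^1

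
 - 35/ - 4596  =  35/4596 = 0.01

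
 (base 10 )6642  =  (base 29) 7Q1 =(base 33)639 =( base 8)14762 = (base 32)6FI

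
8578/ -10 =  - 4289/5 = - 857.80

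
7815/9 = 868 + 1/3 = 868.33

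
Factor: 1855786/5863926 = 927893/2931963= 3^( - 1)*59^1*367^( - 1 )*2663^( - 1)*15727^1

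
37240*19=707560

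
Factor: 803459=23^1 * 181^1*193^1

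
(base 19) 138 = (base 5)3201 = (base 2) 110101010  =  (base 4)12222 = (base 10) 426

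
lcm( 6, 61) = 366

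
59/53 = 1+6/53 = 1.11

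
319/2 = 319/2  =  159.50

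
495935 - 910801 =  - 414866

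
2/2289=2/2289 = 0.00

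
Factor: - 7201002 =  - 2^1*3^1*1200167^1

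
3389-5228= - 1839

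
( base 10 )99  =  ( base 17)5E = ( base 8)143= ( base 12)83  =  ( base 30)39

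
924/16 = 231/4 =57.75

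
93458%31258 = 30942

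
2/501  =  2/501= 0.00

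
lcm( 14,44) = 308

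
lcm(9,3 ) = 9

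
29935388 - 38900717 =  - 8965329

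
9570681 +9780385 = 19351066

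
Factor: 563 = 563^1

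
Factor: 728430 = 2^1*3^1*5^1*24281^1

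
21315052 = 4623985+16691067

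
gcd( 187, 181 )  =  1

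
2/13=2/13 = 0.15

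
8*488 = 3904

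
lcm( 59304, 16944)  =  118608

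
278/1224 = 139/612= 0.23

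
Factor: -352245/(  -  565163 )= 3^1*5^1*23^1*1021^1*565163^( - 1 )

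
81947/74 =1107 + 29/74= 1107.39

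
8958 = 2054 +6904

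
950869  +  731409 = 1682278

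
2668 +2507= 5175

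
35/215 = 7/43 = 0.16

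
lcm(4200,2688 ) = 67200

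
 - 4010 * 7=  - 28070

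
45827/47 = 975 + 2/47 = 975.04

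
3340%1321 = 698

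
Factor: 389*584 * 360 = 2^6*3^2*5^1*73^1*389^1=81783360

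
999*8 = 7992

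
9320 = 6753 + 2567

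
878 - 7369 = - 6491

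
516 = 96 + 420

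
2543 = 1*2543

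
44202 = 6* 7367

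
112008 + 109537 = 221545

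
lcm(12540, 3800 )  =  125400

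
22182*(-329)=- 7297878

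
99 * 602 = 59598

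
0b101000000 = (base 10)320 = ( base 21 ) F5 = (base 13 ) 1B8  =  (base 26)c8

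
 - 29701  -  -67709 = 38008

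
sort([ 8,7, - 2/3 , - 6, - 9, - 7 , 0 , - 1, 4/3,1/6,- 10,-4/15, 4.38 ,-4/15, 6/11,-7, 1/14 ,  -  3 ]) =[-10, - 9,-7, - 7, - 6,-3 ,-1 , - 2/3 ,  -  4/15 , - 4/15 , 0,1/14,1/6, 6/11, 4/3 , 4.38, 7,8]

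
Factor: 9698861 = 9698861^1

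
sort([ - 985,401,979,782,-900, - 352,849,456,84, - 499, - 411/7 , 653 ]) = [-985, - 900, - 499,-352,-411/7, 84, 401,456,653, 782,849,  979 ]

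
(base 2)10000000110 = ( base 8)2006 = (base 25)1G5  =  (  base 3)1102011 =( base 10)1030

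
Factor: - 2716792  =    -  2^3 * 13^1 * 151^1 * 173^1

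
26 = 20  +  6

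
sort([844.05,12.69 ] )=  [12.69, 844.05 ]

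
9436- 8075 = 1361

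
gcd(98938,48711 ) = 1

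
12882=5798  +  7084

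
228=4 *57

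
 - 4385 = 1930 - 6315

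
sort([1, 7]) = [ 1, 7 ]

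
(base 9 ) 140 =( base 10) 117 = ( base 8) 165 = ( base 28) 45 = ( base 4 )1311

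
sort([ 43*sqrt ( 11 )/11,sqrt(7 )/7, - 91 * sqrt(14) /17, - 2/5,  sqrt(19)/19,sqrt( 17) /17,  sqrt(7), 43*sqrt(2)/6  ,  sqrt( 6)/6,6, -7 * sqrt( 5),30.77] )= [ - 91*sqrt(14)/17,-7* sqrt(5 ), - 2/5, sqrt( 19) /19,sqrt( 17 ) /17,sqrt(  7 ) /7,sqrt(6 )/6,sqrt( 7),6, 43*sqrt(2) /6,43*sqrt(11 ) /11,30.77] 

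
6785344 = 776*8744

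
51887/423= 51887/423 = 122.66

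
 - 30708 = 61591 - 92299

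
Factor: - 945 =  - 3^3*5^1*7^1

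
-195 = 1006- 1201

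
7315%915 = 910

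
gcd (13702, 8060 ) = 806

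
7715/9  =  7715/9 =857.22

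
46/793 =46/793 = 0.06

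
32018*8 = 256144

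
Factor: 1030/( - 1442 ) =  - 5^1*7^(  -  1)   =  -  5/7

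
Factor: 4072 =2^3*509^1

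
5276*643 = 3392468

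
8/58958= 4/29479 = 0.00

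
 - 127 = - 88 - 39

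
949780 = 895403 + 54377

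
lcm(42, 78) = 546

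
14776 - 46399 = - 31623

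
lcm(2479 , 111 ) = 7437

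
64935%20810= 2505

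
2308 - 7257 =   -  4949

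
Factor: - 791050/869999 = -2^1  *5^2 * 1217^1*66923^( - 1) = - 60850/66923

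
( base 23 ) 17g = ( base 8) 1302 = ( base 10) 706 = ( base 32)M2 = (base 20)1f6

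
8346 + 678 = 9024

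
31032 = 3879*8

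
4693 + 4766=9459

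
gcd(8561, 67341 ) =1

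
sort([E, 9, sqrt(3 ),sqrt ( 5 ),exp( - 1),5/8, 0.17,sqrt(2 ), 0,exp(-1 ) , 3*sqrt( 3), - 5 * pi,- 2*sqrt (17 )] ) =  [ - 5*pi, - 2 * sqrt(17), 0,0.17,exp( - 1),  exp( - 1),5/8,sqrt(2), sqrt( 3),sqrt( 5), E,3*sqrt( 3 ) , 9] 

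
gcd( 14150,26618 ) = 2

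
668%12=8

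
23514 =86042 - 62528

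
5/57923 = 5/57923 = 0.00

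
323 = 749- 426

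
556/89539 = 556/89539= 0.01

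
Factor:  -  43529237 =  - 79^1*551003^1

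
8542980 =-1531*( - 5580) 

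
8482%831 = 172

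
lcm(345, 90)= 2070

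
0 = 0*32247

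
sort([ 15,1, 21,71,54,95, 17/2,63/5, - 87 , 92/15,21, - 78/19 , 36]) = [ - 87, - 78/19,1, 92/15,17/2 , 63/5,15,  21,21,36,54,71, 95 ]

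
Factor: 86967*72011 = 6262580637 = 3^3*107^1 *673^1 * 3221^1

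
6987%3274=439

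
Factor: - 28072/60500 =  - 58/125  =  - 2^1*5^(-3)*29^1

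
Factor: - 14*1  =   - 14 = - 2^1*7^1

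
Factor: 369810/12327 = 30 = 2^1 * 3^1*5^1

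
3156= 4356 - 1200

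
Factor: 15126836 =2^2 * 53^1 * 71353^1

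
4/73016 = 1/18254= 0.00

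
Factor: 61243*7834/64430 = 239888831/32215 = 5^ ( - 1 )*7^1*13^1*17^( - 1 )*379^ ( - 1 )*673^1*3917^1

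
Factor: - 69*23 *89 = - 3^1*23^2*89^1= -  141243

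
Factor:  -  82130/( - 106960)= 2^ ( - 3 ) * 7^(-1) * 43^1  =  43/56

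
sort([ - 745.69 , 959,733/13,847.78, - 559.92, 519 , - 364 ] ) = [ - 745.69, - 559.92,  -  364, 733/13,  519,847.78, 959 ]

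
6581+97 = 6678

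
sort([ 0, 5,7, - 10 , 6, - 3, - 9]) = [ - 10 , - 9, - 3, 0, 5,6 , 7]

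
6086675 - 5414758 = 671917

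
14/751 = 14/751=   0.02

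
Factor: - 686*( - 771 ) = 528906 = 2^1*3^1*7^3*257^1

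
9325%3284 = 2757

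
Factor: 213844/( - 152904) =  - 2^(  -  1 )*3^( - 1 )*23^ ( - 1 )*193^1 = - 193/138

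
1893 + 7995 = 9888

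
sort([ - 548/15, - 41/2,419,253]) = [ - 548/15, - 41/2, 253,419]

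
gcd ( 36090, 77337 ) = 9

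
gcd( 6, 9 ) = 3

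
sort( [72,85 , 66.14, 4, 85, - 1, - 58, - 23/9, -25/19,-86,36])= [ - 86,  -  58,- 23/9, - 25/19, - 1, 4,36 , 66.14, 72,85, 85]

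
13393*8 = 107144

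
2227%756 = 715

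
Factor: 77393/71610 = 2^( - 1)*3^( - 1 )*5^(-1)*7^( - 1)*11^( - 1)*31^(-1)*193^1*401^1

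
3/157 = 3/157 = 0.02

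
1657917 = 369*4493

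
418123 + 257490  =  675613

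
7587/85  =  7587/85 = 89.26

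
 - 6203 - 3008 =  - 9211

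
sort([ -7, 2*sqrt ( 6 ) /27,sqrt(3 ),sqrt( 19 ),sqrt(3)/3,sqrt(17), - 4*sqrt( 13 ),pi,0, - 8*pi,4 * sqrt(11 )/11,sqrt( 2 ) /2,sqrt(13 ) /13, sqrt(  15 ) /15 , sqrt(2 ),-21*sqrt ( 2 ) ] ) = [ - 21 * sqrt( 2),-8*pi, - 4*sqrt ( 13), -7, 0,2*sqrt( 6) /27, sqrt(15) /15  ,  sqrt(13 ) /13,sqrt(3)/3, sqrt(2 ) /2, 4*sqrt( 11) /11, sqrt( 2 ),sqrt (3), pi,sqrt(17 ),sqrt(19)]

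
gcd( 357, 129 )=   3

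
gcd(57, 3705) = 57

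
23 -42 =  - 19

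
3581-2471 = 1110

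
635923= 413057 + 222866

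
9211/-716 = -9211/716 = - 12.86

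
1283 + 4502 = 5785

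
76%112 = 76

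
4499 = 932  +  3567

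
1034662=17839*58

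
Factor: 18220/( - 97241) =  - 2^2*5^1 * 911^1*97241^ (  -  1)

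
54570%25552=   3466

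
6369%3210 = 3159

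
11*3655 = 40205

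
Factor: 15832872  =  2^3 *3^2*11^1*19991^1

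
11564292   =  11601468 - 37176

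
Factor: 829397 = 53^1*15649^1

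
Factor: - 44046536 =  - 2^3*31^1*97^1*1831^1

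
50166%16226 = 1488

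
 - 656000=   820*( - 800)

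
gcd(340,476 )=68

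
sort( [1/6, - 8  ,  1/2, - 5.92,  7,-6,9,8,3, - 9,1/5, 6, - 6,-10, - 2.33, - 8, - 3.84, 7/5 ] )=[ - 10, - 9, - 8, - 8,-6, - 6, - 5.92, - 3.84,-2.33,1/6,1/5,  1/2, 7/5 , 3, 6,  7, 8,9 ]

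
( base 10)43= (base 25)1i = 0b101011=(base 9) 47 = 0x2B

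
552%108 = 12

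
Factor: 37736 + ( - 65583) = - 27847^1=- 27847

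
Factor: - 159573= - 3^1  *43^1*1237^1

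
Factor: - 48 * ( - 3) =144  =  2^4 * 3^2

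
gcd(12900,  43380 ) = 60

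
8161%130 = 101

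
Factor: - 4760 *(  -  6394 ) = 2^4*5^1  *  7^1 * 17^1*23^1*139^1 = 30435440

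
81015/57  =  27005/19  =  1421.32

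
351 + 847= 1198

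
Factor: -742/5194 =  - 1/7 = -7^(- 1 ) 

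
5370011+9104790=14474801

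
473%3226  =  473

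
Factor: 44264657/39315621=3^( - 1)*13105207^( - 1)*44264657^1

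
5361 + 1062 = 6423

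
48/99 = 16/33 = 0.48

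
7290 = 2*3645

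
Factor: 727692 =2^2 * 3^1*  7^1*8663^1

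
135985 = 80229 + 55756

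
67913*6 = 407478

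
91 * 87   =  7917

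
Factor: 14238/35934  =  21/53 = 3^1*7^1*53^( - 1)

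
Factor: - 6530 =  - 2^1*5^1*653^1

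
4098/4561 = 4098/4561 = 0.90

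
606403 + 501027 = 1107430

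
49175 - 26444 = 22731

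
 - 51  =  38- 89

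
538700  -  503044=35656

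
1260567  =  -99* ( - 12733) 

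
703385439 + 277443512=980828951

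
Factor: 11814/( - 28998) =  - 11/27 = -  3^(-3) *11^1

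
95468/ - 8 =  - 11934 + 1/2 = -11933.50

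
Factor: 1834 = 2^1 * 7^1*131^1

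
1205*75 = 90375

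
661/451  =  661/451= 1.47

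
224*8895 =1992480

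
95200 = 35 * 2720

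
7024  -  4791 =2233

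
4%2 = 0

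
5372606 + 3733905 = 9106511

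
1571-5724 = - 4153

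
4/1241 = 4/1241 = 0.00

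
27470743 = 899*30557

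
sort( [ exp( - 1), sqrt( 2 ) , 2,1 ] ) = [ exp (-1 ),  1, sqrt( 2 ),2 ] 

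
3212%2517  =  695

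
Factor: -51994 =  -2^1*25997^1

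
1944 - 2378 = - 434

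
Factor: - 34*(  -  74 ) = 2516= 2^2*17^1*37^1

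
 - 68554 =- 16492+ -52062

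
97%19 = 2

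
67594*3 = 202782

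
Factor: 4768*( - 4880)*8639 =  - 201010869760  =  -2^9*5^1*53^1* 61^1*  149^1*163^1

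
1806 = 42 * 43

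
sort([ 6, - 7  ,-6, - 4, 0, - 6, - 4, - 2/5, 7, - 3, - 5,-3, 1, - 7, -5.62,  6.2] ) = [ - 7, - 7, -6, - 6, - 5.62, - 5, - 4,  -  4, - 3, - 3,- 2/5, 0, 1,6, 6.2, 7 ] 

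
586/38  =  293/19 = 15.42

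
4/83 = 4/83 = 0.05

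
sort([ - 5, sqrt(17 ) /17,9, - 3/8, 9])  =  [ - 5, - 3/8, sqrt(17) /17,9,9 ]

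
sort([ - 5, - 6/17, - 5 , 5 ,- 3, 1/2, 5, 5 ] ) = [ - 5,-5, - 3, - 6/17,1/2, 5, 5,5 ] 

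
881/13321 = 881/13321 = 0.07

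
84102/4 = 42051/2 = 21025.50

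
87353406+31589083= 118942489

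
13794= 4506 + 9288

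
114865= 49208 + 65657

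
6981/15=465 + 2/5  =  465.40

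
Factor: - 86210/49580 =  - 233/134 = - 2^ ( - 1)*67^( - 1)*233^1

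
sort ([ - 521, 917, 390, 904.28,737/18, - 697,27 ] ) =[- 697,  -  521,27,737/18,390 , 904.28, 917 ] 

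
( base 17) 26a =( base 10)690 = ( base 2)1010110010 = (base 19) 1h6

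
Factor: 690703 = 13^2 * 61^1*67^1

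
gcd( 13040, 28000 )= 80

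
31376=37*848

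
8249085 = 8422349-173264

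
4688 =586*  8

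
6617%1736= 1409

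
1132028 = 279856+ 852172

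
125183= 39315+85868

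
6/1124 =3/562 = 0.01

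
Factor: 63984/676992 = 31/328  =  2^( - 3)*31^1*41^(- 1)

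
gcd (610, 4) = 2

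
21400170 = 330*64849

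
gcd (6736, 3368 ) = 3368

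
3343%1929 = 1414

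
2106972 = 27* 78036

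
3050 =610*5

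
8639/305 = 28 + 99/305 = 28.32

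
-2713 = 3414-6127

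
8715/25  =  1743/5 =348.60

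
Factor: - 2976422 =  - 2^1*1488211^1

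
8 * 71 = 568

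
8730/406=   4365/203 =21.50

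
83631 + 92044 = 175675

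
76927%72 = 31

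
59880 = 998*60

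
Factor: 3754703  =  311^1*12073^1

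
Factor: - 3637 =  - 3637^1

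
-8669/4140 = -8669/4140 = -2.09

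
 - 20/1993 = - 20/1993 = - 0.01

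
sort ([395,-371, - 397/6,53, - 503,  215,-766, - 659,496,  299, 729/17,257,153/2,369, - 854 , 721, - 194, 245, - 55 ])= [ - 854, - 766,-659, - 503, - 371, - 194, - 397/6, - 55,729/17,53,153/2 , 215,245,257, 299,369, 395, 496,721 ]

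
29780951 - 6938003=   22842948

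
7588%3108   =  1372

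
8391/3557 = 2  +  1277/3557 = 2.36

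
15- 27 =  - 12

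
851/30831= 851/30831 = 0.03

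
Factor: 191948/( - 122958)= - 95974/61479 = - 2^1*3^( - 5 )*11^( - 1)*23^( - 1)*47^1*1021^1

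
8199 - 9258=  - 1059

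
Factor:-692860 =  - 2^2*5^1*7^3*101^1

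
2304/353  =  2304/353 = 6.53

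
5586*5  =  27930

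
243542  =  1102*221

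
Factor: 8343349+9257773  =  17601122= 2^1*7^1 * 11^1*37^1 * 3089^1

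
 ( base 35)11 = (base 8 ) 44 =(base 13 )2a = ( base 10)36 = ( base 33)13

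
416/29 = 14  +  10/29 = 14.34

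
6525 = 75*87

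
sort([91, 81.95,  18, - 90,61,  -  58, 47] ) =[ - 90 ,-58,18,47,61,  81.95, 91 ]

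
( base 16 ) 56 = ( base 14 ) 62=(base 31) 2o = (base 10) 86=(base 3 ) 10012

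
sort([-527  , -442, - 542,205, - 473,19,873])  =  [ -542, - 527,-473,- 442, 19,  205,873]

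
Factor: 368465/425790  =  2^(-1) * 3^(-3)*19^( - 1)*83^( - 1)*73693^1=73693/85158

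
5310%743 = 109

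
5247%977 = 362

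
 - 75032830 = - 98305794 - -23272964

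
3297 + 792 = 4089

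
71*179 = 12709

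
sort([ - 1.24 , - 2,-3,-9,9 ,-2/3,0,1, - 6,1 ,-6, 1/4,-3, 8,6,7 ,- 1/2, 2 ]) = [ - 9,-6 ,-6, - 3, - 3, - 2, - 1.24,  -  2/3, -1/2, 0,1/4,1,1, 2,6, 7,8,9] 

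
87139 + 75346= 162485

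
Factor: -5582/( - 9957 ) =2^1*3^(-1 )*2791^1*3319^ ( - 1)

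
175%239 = 175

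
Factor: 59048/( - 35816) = - 61/37 =- 37^( - 1 )*61^1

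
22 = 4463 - 4441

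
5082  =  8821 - 3739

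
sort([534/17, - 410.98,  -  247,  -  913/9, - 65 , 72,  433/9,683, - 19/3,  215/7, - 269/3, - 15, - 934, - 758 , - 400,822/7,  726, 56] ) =[ - 934, - 758, - 410.98, - 400, - 247,  -  913/9, - 269/3, - 65,  -  15, - 19/3,215/7,534/17, 433/9,  56,72,  822/7,683,726 ]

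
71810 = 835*86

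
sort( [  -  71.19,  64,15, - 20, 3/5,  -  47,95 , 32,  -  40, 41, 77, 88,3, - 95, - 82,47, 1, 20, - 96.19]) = [ - 96.19, - 95, - 82, - 71.19, - 47, - 40,- 20, 3/5,1,3, 15 , 20, 32,41,47, 64,  77, 88,  95 ]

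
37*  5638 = 208606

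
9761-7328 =2433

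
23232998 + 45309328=68542326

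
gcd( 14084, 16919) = 7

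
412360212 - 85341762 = 327018450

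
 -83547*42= - 3508974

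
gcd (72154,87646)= 2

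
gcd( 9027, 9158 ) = 1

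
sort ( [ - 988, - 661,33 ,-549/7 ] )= [-988, - 661, - 549/7,33]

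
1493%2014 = 1493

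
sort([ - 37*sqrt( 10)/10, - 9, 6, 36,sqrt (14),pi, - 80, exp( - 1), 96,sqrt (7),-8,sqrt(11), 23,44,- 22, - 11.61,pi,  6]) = [ - 80, - 22, - 37 *sqrt(10)/10, - 11.61, - 9, -8,exp ( - 1 ),sqrt( 7),pi, pi, sqrt(11),sqrt(14), 6,  6,  23, 36,44,96 ]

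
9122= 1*9122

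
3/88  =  3/88 = 0.03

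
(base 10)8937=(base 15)29ac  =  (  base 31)999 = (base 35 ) 7ac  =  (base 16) 22E9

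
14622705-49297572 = -34674867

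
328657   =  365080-36423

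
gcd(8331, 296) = 1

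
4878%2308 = 262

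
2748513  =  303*9071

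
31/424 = 31/424 = 0.07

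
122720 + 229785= 352505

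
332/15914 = 166/7957 = 0.02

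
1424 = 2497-1073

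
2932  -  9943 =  - 7011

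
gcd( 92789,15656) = 1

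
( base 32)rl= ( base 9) 1183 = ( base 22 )1i5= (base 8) 1565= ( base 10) 885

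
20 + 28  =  48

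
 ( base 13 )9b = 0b10000000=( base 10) 128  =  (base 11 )107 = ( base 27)4K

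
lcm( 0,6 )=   0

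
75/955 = 15/191=0.08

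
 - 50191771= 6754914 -56946685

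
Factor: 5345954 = 2^1*19^1*140683^1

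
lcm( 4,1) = 4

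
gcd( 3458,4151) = 7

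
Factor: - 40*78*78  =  -2^5*3^2  *  5^1 * 13^2   =  - 243360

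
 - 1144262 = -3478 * 329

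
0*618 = 0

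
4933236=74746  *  66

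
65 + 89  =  154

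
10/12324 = 5/6162= 0.00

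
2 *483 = 966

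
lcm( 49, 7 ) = 49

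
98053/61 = 98053/61 = 1607.43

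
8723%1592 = 763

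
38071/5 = 7614+1/5 = 7614.20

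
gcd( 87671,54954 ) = 1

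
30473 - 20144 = 10329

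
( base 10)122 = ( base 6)322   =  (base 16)7a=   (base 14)8a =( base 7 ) 233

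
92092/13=7084 =7084.00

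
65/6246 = 65/6246 = 0.01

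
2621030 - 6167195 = - 3546165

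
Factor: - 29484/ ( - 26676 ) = 21/19 = 3^1*  7^1*19^( - 1)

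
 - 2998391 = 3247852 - 6246243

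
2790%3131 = 2790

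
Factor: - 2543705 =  - 5^1*31^1*16411^1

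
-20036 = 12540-32576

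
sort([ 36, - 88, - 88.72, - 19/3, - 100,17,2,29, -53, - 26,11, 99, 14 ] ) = [- 100, - 88.72, - 88,-53,  -  26, - 19/3,  2, 11,14,17, 29 , 36, 99] 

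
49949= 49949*1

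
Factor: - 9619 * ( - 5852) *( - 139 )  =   - 7824363932 = - 2^2*7^1*11^1*19^1*139^1*9619^1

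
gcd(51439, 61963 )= 1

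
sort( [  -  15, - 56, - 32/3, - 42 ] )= [-56,-42 ,-15, - 32/3]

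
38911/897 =38911/897 = 43.38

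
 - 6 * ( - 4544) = 27264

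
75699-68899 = 6800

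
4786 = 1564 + 3222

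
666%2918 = 666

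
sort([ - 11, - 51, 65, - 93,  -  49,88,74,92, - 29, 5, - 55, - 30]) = [ - 93, - 55, - 51, - 49, - 30,- 29, - 11,5,65,74,88,92] 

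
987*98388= 97108956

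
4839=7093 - 2254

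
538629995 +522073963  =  1060703958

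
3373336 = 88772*38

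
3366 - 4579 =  - 1213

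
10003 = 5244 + 4759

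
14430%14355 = 75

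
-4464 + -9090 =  - 13554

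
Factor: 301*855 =3^2 * 5^1*7^1*19^1*43^1 = 257355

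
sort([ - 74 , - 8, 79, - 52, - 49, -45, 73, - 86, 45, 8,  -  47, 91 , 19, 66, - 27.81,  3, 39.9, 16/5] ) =[-86, - 74, - 52,-49,  -  47, - 45,-27.81,-8 , 3,16/5,8,19,39.9,45,66  ,  73,79,91] 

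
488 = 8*61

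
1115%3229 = 1115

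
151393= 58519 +92874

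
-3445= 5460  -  8905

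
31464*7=220248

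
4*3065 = 12260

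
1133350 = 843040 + 290310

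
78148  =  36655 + 41493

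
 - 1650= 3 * (  -  550)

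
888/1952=111/244 = 0.45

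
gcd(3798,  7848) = 18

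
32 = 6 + 26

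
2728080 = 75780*36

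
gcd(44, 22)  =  22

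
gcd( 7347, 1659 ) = 237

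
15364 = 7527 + 7837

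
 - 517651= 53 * ( - 9767)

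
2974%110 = 4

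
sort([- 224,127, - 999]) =[ - 999, - 224,127]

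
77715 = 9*8635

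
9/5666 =9/5666 = 0.00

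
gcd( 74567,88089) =1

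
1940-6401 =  - 4461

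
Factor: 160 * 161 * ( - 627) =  - 2^5*3^1 * 5^1 * 7^1*11^1*19^1*23^1 = - 16151520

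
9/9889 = 9/9889 = 0.00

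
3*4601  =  13803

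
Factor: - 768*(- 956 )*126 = 2^11 * 3^3*7^1*239^1 =92510208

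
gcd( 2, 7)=1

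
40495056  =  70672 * 573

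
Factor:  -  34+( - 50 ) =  - 2^2*3^1* 7^1 = - 84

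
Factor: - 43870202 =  - 2^1 * 19^1* 401^1*2879^1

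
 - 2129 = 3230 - 5359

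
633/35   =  18  +  3/35= 18.09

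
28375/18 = 28375/18= 1576.39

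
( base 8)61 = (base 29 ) 1K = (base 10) 49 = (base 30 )1j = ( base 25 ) 1O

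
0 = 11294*0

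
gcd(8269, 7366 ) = 1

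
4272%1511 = 1250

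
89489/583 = 89489/583 = 153.50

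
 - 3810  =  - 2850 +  - 960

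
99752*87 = 8678424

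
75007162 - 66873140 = 8134022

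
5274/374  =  2637/187 = 14.10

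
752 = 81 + 671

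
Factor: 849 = 3^1 * 283^1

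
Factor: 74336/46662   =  368/231 = 2^4 * 3^( - 1)*7^( - 1)*11^( - 1)*23^1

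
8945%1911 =1301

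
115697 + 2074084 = 2189781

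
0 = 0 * 106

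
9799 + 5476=15275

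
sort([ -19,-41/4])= [  -  19 , - 41/4]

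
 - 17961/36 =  - 499 + 1/12= -498.92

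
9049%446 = 129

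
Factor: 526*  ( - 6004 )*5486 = - 2^4*13^1*19^1*79^1*211^1*263^1 = - 17325358544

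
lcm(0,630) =0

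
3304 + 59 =3363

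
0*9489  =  0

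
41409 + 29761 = 71170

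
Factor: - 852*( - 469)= 2^2*3^1*7^1 * 67^1*71^1 = 399588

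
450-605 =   -  155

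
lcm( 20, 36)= 180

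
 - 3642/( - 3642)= 1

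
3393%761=349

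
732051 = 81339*9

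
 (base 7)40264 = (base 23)I9J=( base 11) 7362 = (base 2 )10011000010100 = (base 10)9748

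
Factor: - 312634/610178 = - 7^1*59^(  -  1)*137^1 * 163^1*5171^( - 1 ) = -156317/305089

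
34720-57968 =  - 23248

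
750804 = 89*8436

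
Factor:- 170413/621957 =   -  3^( - 1 )*7^( - 2)*4231^(-1)*170413^1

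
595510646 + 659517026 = 1255027672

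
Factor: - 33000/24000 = - 11/8 = - 2^(  -  3) * 11^1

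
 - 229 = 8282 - 8511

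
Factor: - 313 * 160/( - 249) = 2^5 * 3^( - 1)*5^1*83^( - 1) * 313^1 = 50080/249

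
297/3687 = 99/1229  =  0.08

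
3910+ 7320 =11230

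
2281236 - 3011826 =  - 730590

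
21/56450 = 21/56450 = 0.00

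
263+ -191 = 72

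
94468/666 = 47234/333 = 141.84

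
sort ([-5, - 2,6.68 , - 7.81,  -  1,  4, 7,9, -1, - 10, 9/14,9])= [ - 10, -7.81 , - 5, - 2,-1, - 1,9/14,4, 6.68,7,9, 9] 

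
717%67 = 47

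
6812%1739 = 1595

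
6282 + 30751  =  37033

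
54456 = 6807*8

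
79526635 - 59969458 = 19557177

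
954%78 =18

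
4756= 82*58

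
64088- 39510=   24578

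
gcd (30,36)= 6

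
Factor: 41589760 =2^10*5^1*8123^1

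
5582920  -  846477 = 4736443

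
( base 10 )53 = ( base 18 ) 2h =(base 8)65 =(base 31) 1m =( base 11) 49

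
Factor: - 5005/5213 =-385/401=-5^1 *7^1*11^1*401^(  -  1) 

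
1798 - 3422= - 1624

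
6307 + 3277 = 9584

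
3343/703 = 3343/703=   4.76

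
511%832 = 511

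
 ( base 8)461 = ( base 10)305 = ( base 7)614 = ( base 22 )dj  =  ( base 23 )d6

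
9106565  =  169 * 53885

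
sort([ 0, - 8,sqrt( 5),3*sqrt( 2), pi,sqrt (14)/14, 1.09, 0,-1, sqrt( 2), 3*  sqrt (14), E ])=[ - 8, - 1, 0, 0, sqrt( 14 )/14,1.09, sqrt( 2), sqrt ( 5),E, pi, 3*sqrt(2), 3*sqrt( 14)]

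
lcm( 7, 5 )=35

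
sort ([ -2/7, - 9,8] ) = [ - 9 , - 2/7,8] 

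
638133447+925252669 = 1563386116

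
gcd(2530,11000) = 110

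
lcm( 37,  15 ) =555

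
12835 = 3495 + 9340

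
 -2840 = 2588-5428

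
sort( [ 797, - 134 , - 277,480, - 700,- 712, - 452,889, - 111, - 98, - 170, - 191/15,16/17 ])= [ - 712, - 700, - 452, - 277 , - 170, - 134 , - 111,-98 , - 191/15, 16/17, 480,797,889]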